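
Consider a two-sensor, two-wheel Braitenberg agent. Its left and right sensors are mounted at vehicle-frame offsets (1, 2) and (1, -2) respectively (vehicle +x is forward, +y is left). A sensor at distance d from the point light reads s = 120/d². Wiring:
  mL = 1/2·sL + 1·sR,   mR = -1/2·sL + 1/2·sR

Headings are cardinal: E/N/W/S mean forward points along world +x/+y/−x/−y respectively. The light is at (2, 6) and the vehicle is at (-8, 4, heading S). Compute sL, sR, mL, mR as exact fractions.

120/73 40/51 5980/3723 -1600/3723

left sensor world pos  = (-6, 3); dL² = 73
right sensor world pos = (-10, 3); dR² = 153
sL = 120/73 = 120/73
sR = 120/153 = 40/51
mL = 1/2·sL + 1·sR = 5980/3723
mR = -1/2·sL + 1/2·sR = -1600/3723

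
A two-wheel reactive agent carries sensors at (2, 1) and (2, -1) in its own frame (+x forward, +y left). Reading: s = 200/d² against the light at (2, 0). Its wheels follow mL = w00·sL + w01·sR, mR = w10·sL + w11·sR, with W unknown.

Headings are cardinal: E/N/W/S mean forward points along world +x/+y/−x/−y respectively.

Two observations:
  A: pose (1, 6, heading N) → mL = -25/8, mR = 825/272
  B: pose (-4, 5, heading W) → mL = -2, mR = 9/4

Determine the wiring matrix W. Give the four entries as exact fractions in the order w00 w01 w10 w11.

obs A: pose=(1,6,N) → sL=50/17, sR=25/8, mL=-25/8, mR=825/272
obs B: pose=(-4,5,W) → sL=5/2, sR=2, mL=-2, mR=9/4
sensor matrix S = [[50/17, 25/8], [5/2, 2]]; det S = -525/272
solve [mL_A; mL_B] = S·[w00; w01] and [mR_A; mR_B] = S·[w10; w11]:
  w00 = 0, w01 = -1, w10 = 1/2, w11 = 1/2

0 -1 1/2 1/2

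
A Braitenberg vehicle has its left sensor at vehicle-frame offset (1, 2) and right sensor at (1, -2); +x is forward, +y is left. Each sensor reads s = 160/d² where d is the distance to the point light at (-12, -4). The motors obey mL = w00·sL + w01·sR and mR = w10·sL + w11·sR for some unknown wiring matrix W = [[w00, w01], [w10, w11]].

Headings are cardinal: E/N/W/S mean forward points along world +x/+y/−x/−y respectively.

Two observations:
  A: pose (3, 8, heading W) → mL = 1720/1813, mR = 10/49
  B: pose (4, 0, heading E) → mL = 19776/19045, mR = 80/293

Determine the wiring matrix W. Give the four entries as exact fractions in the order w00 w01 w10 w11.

1 1 0 1/2

obs A: pose=(3,8,W) → sL=20/37, sR=20/49, mL=1720/1813, mR=10/49
obs B: pose=(4,0,E) → sL=32/65, sR=160/293, mL=19776/19045, mR=80/293
sensor matrix S = [[20/37, 20/49], [32/65, 160/293]]; det S = 650752/6905717
solve [mL_A; mL_B] = S·[w00; w01] and [mR_A; mR_B] = S·[w10; w11]:
  w00 = 1, w01 = 1, w10 = 0, w11 = 1/2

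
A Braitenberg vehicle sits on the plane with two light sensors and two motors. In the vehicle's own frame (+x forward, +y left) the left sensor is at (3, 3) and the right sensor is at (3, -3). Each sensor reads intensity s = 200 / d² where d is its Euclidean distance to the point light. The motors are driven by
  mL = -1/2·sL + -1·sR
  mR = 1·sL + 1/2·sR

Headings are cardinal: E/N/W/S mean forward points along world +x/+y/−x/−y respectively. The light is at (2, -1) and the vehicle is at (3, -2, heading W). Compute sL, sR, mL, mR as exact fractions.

10 25 -30 45/2

left sensor world pos  = (0, -5); dL² = 20
right sensor world pos = (0, 1); dR² = 8
sL = 200/20 = 10
sR = 200/8 = 25
mL = -1/2·sL + -1·sR = -30
mR = 1·sL + 1/2·sR = 45/2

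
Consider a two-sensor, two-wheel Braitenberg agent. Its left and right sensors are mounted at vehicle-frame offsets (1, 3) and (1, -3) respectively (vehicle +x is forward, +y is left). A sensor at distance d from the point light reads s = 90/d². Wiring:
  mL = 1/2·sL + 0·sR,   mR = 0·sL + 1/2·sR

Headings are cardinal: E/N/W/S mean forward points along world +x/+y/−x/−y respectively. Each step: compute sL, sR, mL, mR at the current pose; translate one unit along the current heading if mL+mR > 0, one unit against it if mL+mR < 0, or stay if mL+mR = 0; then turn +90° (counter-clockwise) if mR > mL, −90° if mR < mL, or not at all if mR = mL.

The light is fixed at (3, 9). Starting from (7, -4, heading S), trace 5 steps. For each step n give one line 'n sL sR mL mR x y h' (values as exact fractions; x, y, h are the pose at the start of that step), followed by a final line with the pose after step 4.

n=0: pose=(7,-4,S); sL=18/49, sR=90/197; mL=9/49, mR=45/197; mL+mR=3978/9653 → advance +1; mR−mL=432/9653 → turn +1·90°
n=1: pose=(7,-5,E); sL=45/73, sR=45/157; mL=45/146, mR=45/314; mL+mR=5175/11461 → advance +1; mR−mL=-1890/11461 → turn -1·90°
n=2: pose=(8,-5,S); sL=90/289, sR=90/229; mL=45/289, mR=45/229; mL+mR=23310/66181 → advance +1; mR−mL=2700/66181 → turn +1·90°
n=3: pose=(8,-6,E); sL=1/2, sR=1/4; mL=1/4, mR=1/8; mL+mR=3/8 → advance +1; mR−mL=-1/8 → turn -1·90°
n=4: pose=(9,-6,S); sL=90/337, sR=18/53; mL=45/337, mR=9/53; mL+mR=5418/17861 → advance +1; mR−mL=648/17861 → turn +1·90°

0 18/49 90/197 9/49 45/197 7 -4 S
1 45/73 45/157 45/146 45/314 7 -5 E
2 90/289 90/229 45/289 45/229 8 -5 S
3 1/2 1/4 1/4 1/8 8 -6 E
4 90/337 18/53 45/337 9/53 9 -6 S
final 9 -7 E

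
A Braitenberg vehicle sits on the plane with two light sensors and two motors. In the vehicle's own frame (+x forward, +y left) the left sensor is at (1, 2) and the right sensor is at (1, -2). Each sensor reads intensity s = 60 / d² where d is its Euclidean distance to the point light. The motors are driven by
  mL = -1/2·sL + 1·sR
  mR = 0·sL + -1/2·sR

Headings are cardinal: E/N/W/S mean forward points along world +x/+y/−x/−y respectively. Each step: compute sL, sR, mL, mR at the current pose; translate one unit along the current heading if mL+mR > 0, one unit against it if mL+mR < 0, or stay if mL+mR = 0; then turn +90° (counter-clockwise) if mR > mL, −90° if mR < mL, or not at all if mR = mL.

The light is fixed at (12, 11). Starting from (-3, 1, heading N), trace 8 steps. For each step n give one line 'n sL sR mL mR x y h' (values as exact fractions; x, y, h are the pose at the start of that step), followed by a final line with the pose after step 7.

n=0: pose=(-3,1,N); sL=6/37, sR=6/25; mL=147/925, mR=-3/25; mL+mR=36/925 → advance +1; mR−mL=-258/925 → turn -1·90°
n=1: pose=(-3,2,E); sL=12/49, sR=60/317; mL=1038/15533, mR=-30/317; mL+mR=-432/15533 → advance -1; mR−mL=-2508/15533 → turn -1·90°
n=2: pose=(-4,2,S); sL=15/74, sR=15/106; mL=315/7844, mR=-15/212; mL+mR=-60/1961 → advance -1; mR−mL=-435/3922 → turn -1·90°
n=3: pose=(-4,3,W); sL=60/389, sR=12/65; mL=2718/25285, mR=-6/65; mL+mR=384/25285 → advance +1; mR−mL=-5052/25285 → turn -1·90°
n=4: pose=(-5,3,N); sL=6/41, sR=30/137; mL=819/5617, mR=-15/137; mL+mR=204/5617 → advance +1; mR−mL=-1434/5617 → turn -1·90°
n=5: pose=(-5,4,E); sL=60/281, sR=60/337; mL=6750/94697, mR=-30/337; mL+mR=-1680/94697 → advance -1; mR−mL=-15180/94697 → turn -1·90°
n=6: pose=(-6,4,S); sL=3/16, sR=15/116; mL=33/928, mR=-15/232; mL+mR=-27/928 → advance -1; mR−mL=-93/928 → turn -1·90°
n=7: pose=(-6,5,W); sL=12/85, sR=60/377; mL=2838/32045, mR=-30/377; mL+mR=288/32045 → advance +1; mR−mL=-5388/32045 → turn -1·90°

0 6/37 6/25 147/925 -3/25 -3 1 N
1 12/49 60/317 1038/15533 -30/317 -3 2 E
2 15/74 15/106 315/7844 -15/212 -4 2 S
3 60/389 12/65 2718/25285 -6/65 -4 3 W
4 6/41 30/137 819/5617 -15/137 -5 3 N
5 60/281 60/337 6750/94697 -30/337 -5 4 E
6 3/16 15/116 33/928 -15/232 -6 4 S
7 12/85 60/377 2838/32045 -30/377 -6 5 W
final -7 5 N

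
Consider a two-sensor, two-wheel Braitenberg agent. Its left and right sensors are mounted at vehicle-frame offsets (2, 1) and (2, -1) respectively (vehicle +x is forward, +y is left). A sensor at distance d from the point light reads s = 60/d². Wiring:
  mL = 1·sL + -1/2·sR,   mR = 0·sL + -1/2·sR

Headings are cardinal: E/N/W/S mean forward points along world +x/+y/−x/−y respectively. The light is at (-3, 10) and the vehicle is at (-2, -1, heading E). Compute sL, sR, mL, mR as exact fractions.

left sensor world pos  = (0, 0); dL² = 109
right sensor world pos = (0, -2); dR² = 153
sL = 60/109 = 60/109
sR = 60/153 = 20/51
mL = 1·sL + -1/2·sR = 1970/5559
mR = 0·sL + -1/2·sR = -10/51

60/109 20/51 1970/5559 -10/51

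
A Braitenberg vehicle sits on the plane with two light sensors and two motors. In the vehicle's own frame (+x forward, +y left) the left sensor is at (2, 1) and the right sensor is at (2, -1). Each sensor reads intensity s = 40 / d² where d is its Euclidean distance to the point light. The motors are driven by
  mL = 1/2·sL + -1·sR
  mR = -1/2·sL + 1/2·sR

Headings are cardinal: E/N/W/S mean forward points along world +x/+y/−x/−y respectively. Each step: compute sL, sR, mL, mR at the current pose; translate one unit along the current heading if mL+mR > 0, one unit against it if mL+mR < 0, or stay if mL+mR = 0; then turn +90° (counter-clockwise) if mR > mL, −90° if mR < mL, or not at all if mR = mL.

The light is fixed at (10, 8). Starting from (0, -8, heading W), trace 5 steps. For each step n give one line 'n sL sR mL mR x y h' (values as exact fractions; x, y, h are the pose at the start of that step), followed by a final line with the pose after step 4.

0 40/433 40/369 -9940/159777 1280/159777 0 -8 W
1 10/97 5/53 -220/5141 -45/10282 1 -8 S
2 8/49 8/61 -148/2989 -48/2989 1 -7 E
3 4/29 4/25 -66/725 8/725 0 -7 N
4 40/433 40/369 -9940/159777 1280/159777 0 -8 W
final 1 -8 S

n=0: pose=(0,-8,W); sL=40/433, sR=40/369; mL=-9940/159777, mR=1280/159777; mL+mR=-20/369 → advance -1; mR−mL=3740/53259 → turn +1·90°
n=1: pose=(1,-8,S); sL=10/97, sR=5/53; mL=-220/5141, mR=-45/10282; mL+mR=-5/106 → advance -1; mR−mL=395/10282 → turn +1·90°
n=2: pose=(1,-7,E); sL=8/49, sR=8/61; mL=-148/2989, mR=-48/2989; mL+mR=-4/61 → advance -1; mR−mL=100/2989 → turn +1·90°
n=3: pose=(0,-7,N); sL=4/29, sR=4/25; mL=-66/725, mR=8/725; mL+mR=-2/25 → advance -1; mR−mL=74/725 → turn +1·90°
n=4: pose=(0,-8,W); sL=40/433, sR=40/369; mL=-9940/159777, mR=1280/159777; mL+mR=-20/369 → advance -1; mR−mL=3740/53259 → turn +1·90°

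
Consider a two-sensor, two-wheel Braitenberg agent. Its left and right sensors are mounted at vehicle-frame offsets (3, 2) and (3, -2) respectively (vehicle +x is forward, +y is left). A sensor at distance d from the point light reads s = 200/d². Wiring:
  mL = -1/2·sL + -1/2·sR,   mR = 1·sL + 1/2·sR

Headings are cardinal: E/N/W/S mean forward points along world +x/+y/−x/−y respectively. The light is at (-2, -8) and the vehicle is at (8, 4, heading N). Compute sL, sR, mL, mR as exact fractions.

left sensor world pos  = (6, 7); dL² = 289
right sensor world pos = (10, 7); dR² = 369
sL = 200/289 = 200/289
sR = 200/369 = 200/369
mL = -1/2·sL + -1/2·sR = -65800/106641
mR = 1·sL + 1/2·sR = 102700/106641

200/289 200/369 -65800/106641 102700/106641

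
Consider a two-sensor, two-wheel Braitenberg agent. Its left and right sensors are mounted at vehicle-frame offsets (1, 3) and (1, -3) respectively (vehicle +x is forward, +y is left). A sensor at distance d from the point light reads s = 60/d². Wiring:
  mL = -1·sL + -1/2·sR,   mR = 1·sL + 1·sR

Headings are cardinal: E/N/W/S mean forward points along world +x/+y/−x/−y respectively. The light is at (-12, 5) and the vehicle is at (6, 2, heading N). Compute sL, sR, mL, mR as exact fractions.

60/229 12/89 -6714/20381 8088/20381

left sensor world pos  = (3, 3); dL² = 229
right sensor world pos = (9, 3); dR² = 445
sL = 60/229 = 60/229
sR = 60/445 = 12/89
mL = -1·sL + -1/2·sR = -6714/20381
mR = 1·sL + 1·sR = 8088/20381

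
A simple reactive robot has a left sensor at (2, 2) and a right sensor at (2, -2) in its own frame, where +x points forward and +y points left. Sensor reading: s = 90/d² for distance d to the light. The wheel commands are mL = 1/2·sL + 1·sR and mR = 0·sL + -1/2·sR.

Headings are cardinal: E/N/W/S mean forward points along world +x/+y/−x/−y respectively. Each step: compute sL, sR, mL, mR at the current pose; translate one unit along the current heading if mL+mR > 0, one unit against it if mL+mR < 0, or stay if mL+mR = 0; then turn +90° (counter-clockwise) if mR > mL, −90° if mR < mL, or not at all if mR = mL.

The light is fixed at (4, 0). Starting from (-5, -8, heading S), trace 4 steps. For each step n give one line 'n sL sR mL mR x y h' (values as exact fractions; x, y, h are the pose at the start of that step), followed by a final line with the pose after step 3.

0 90/149 90/221 23355/32929 -45/221 -5 -8 S
1 45/121 9/17 2943/4114 -9/34 -5 -9 W
2 90/193 90/113 22455/21809 -45/113 -6 -9 N
3 9/10 45/82 819/820 -45/164 -6 -8 E
final -5 -8 S

n=0: pose=(-5,-8,S); sL=90/149, sR=90/221; mL=23355/32929, mR=-45/221; mL+mR=16650/32929 → advance +1; mR−mL=-30060/32929 → turn -1·90°
n=1: pose=(-5,-9,W); sL=45/121, sR=9/17; mL=2943/4114, mR=-9/34; mL+mR=927/2057 → advance +1; mR−mL=-2016/2057 → turn -1·90°
n=2: pose=(-6,-9,N); sL=90/193, sR=90/113; mL=22455/21809, mR=-45/113; mL+mR=13770/21809 → advance +1; mR−mL=-31140/21809 → turn -1·90°
n=3: pose=(-6,-8,E); sL=9/10, sR=45/82; mL=819/820, mR=-45/164; mL+mR=297/410 → advance +1; mR−mL=-261/205 → turn -1·90°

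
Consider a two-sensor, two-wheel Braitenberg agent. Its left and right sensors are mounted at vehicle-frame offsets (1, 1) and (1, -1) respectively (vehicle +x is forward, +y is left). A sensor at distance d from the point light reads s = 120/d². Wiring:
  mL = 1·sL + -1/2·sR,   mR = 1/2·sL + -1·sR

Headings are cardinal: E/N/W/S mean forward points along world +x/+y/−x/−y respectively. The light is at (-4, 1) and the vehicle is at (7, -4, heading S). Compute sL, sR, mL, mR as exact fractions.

2/3 15/17 23/102 -28/51

left sensor world pos  = (8, -5); dL² = 180
right sensor world pos = (6, -5); dR² = 136
sL = 120/180 = 2/3
sR = 120/136 = 15/17
mL = 1·sL + -1/2·sR = 23/102
mR = 1/2·sL + -1·sR = -28/51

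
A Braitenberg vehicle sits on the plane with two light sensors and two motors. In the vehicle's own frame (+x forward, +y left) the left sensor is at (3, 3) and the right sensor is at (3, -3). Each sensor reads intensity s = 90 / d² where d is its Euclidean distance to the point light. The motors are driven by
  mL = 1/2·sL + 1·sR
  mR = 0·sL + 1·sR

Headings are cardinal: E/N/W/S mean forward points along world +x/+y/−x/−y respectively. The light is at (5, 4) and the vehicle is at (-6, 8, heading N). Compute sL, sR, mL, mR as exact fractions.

18/49 90/113 5427/5537 90/113

left sensor world pos  = (-9, 11); dL² = 245
right sensor world pos = (-3, 11); dR² = 113
sL = 90/245 = 18/49
sR = 90/113 = 90/113
mL = 1/2·sL + 1·sR = 5427/5537
mR = 0·sL + 1·sR = 90/113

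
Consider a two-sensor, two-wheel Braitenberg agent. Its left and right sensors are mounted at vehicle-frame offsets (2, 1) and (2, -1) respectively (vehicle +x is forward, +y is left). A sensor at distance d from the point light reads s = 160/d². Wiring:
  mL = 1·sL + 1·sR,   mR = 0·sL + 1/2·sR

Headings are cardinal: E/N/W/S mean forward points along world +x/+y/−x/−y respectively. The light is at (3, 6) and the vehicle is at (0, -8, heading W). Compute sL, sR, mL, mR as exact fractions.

left sensor world pos  = (-2, -9); dL² = 250
right sensor world pos = (-2, -7); dR² = 194
sL = 160/250 = 16/25
sR = 160/194 = 80/97
mL = 1·sL + 1·sR = 3552/2425
mR = 0·sL + 1/2·sR = 40/97

16/25 80/97 3552/2425 40/97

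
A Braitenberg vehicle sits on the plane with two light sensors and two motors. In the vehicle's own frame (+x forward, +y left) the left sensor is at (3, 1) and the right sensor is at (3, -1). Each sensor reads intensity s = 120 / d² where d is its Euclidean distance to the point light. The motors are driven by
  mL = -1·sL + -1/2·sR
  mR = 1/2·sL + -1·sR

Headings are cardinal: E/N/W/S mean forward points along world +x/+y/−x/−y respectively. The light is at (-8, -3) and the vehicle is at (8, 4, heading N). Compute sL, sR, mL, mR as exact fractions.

left sensor world pos  = (7, 7); dL² = 325
right sensor world pos = (9, 7); dR² = 389
sL = 120/325 = 24/65
sR = 120/389 = 120/389
mL = -1·sL + -1/2·sR = -13236/25285
mR = 1/2·sL + -1·sR = -3132/25285

24/65 120/389 -13236/25285 -3132/25285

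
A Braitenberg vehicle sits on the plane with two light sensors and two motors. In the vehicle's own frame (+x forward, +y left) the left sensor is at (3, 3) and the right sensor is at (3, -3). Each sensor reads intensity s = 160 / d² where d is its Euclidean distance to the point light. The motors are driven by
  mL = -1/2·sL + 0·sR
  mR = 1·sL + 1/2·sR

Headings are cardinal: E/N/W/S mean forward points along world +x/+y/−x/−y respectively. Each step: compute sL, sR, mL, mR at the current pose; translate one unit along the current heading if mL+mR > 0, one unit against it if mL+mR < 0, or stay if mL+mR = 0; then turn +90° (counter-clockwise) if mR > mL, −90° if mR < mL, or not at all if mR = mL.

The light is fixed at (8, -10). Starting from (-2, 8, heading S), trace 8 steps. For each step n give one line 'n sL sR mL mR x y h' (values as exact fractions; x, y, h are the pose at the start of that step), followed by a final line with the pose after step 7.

n=0: pose=(-2,8,S); sL=80/137, sR=80/197; mL=-40/137, mR=21240/26989; mL+mR=13360/26989 → advance +1; mR−mL=29120/26989 → turn +1·90°
n=1: pose=(-2,7,E); sL=160/449, sR=32/49; mL=-80/449, mR=15024/22001; mL+mR=11104/22001 → advance +1; mR−mL=18944/22001 → turn +1·90°
n=2: pose=(-1,7,N); sL=5/17, sR=40/109; mL=-5/34, mR=885/1853; mL+mR=1225/3706 → advance +1; mR−mL=2315/3706 → turn +1·90°
n=3: pose=(-1,8,W); sL=160/369, sR=32/117; mL=-80/369, mR=304/533; mL+mR=1696/4797 → advance +1; mR−mL=3776/4797 → turn +1·90°
n=4: pose=(-2,8,S); sL=80/137, sR=80/197; mL=-40/137, mR=21240/26989; mL+mR=13360/26989 → advance +1; mR−mL=29120/26989 → turn +1·90°
n=5: pose=(-2,7,E); sL=160/449, sR=32/49; mL=-80/449, mR=15024/22001; mL+mR=11104/22001 → advance +1; mR−mL=18944/22001 → turn +1·90°
n=6: pose=(-1,7,N); sL=5/17, sR=40/109; mL=-5/34, mR=885/1853; mL+mR=1225/3706 → advance +1; mR−mL=2315/3706 → turn +1·90°
n=7: pose=(-1,8,W); sL=160/369, sR=32/117; mL=-80/369, mR=304/533; mL+mR=1696/4797 → advance +1; mR−mL=3776/4797 → turn +1·90°

0 80/137 80/197 -40/137 21240/26989 -2 8 S
1 160/449 32/49 -80/449 15024/22001 -2 7 E
2 5/17 40/109 -5/34 885/1853 -1 7 N
3 160/369 32/117 -80/369 304/533 -1 8 W
4 80/137 80/197 -40/137 21240/26989 -2 8 S
5 160/449 32/49 -80/449 15024/22001 -2 7 E
6 5/17 40/109 -5/34 885/1853 -1 7 N
7 160/369 32/117 -80/369 304/533 -1 8 W
final -2 8 S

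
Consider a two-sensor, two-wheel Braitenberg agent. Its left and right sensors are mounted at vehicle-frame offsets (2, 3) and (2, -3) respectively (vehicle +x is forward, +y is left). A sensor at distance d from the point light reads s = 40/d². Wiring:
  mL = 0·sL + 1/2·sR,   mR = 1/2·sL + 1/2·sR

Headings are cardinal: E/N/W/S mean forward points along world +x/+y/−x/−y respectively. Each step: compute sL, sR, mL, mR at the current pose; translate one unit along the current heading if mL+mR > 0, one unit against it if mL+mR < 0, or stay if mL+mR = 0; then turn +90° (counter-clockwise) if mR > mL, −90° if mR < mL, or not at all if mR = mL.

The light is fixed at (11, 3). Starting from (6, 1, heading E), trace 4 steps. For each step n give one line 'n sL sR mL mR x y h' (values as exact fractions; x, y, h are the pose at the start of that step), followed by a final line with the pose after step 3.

0 4 20/17 10/17 44/17 6 1 E
1 40/49 40 20 1000/49 7 1 N
2 10/13 1 1/2 23/26 7 2 W
3 40/13 40/73 20/73 1720/949 6 2 S
final 6 1 E

n=0: pose=(6,1,E); sL=4, sR=20/17; mL=10/17, mR=44/17; mL+mR=54/17 → advance +1; mR−mL=2 → turn +1·90°
n=1: pose=(7,1,N); sL=40/49, sR=40; mL=20, mR=1000/49; mL+mR=1980/49 → advance +1; mR−mL=20/49 → turn +1·90°
n=2: pose=(7,2,W); sL=10/13, sR=1; mL=1/2, mR=23/26; mL+mR=18/13 → advance +1; mR−mL=5/13 → turn +1·90°
n=3: pose=(6,2,S); sL=40/13, sR=40/73; mL=20/73, mR=1720/949; mL+mR=1980/949 → advance +1; mR−mL=20/13 → turn +1·90°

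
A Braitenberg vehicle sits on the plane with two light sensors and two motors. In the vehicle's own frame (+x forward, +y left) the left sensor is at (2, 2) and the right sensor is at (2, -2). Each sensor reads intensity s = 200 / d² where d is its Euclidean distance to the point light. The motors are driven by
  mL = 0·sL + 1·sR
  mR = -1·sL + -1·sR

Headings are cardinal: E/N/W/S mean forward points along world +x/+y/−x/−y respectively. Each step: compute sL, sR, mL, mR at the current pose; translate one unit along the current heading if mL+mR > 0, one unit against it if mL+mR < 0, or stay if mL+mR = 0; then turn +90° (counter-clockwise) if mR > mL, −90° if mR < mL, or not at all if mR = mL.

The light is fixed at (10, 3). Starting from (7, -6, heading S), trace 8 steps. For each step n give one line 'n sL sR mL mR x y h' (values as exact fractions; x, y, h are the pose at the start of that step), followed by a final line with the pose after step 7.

0 100/61 100/73 100/73 -13400/4453 7 -6 S
1 8/5 200/61 200/61 -1488/305 7 -5 W
2 50/13 50/9 50/9 -1100/117 8 -5 N
3 200/49 200/121 200/121 -34000/5929 8 -6 E
4 100/61 100/73 100/73 -13400/4453 7 -6 S
5 8/5 200/61 200/61 -1488/305 7 -5 W
6 50/13 50/9 50/9 -1100/117 8 -5 N
7 200/49 200/121 200/121 -34000/5929 8 -6 E
final 7 -6 S

n=0: pose=(7,-6,S); sL=100/61, sR=100/73; mL=100/73, mR=-13400/4453; mL+mR=-100/61 → advance -1; mR−mL=-19500/4453 → turn -1·90°
n=1: pose=(7,-5,W); sL=8/5, sR=200/61; mL=200/61, mR=-1488/305; mL+mR=-8/5 → advance -1; mR−mL=-2488/305 → turn -1·90°
n=2: pose=(8,-5,N); sL=50/13, sR=50/9; mL=50/9, mR=-1100/117; mL+mR=-50/13 → advance -1; mR−mL=-1750/117 → turn -1·90°
n=3: pose=(8,-6,E); sL=200/49, sR=200/121; mL=200/121, mR=-34000/5929; mL+mR=-200/49 → advance -1; mR−mL=-43800/5929 → turn -1·90°
n=4: pose=(7,-6,S); sL=100/61, sR=100/73; mL=100/73, mR=-13400/4453; mL+mR=-100/61 → advance -1; mR−mL=-19500/4453 → turn -1·90°
n=5: pose=(7,-5,W); sL=8/5, sR=200/61; mL=200/61, mR=-1488/305; mL+mR=-8/5 → advance -1; mR−mL=-2488/305 → turn -1·90°
n=6: pose=(8,-5,N); sL=50/13, sR=50/9; mL=50/9, mR=-1100/117; mL+mR=-50/13 → advance -1; mR−mL=-1750/117 → turn -1·90°
n=7: pose=(8,-6,E); sL=200/49, sR=200/121; mL=200/121, mR=-34000/5929; mL+mR=-200/49 → advance -1; mR−mL=-43800/5929 → turn -1·90°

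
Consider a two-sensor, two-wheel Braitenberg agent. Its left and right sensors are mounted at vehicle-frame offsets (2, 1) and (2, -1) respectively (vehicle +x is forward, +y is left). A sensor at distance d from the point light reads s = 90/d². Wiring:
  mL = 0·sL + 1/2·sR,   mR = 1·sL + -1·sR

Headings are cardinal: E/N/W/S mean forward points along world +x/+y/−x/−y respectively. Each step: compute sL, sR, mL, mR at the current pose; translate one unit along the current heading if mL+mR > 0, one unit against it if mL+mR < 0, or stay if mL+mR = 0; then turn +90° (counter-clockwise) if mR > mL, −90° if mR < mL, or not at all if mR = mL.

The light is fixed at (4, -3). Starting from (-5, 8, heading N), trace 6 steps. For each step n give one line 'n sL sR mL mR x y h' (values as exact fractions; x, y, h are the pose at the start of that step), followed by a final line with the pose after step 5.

n=0: pose=(-5,8,N); sL=90/269, sR=90/233; mL=45/233, mR=-3240/62677; mL+mR=8865/62677 → advance +1; mR−mL=-15345/62677 → turn -1·90°
n=1: pose=(-5,9,E); sL=45/109, sR=9/17; mL=9/34, mR=-216/1853; mL+mR=549/3706 → advance +1; mR−mL=-1413/3706 → turn -1·90°
n=2: pose=(-4,9,S); sL=90/149, sR=90/181; mL=45/181, mR=2880/26969; mL+mR=9585/26969 → advance +1; mR−mL=-3825/26969 → turn -1·90°
n=3: pose=(-4,8,W); sL=9/20, sR=45/122; mL=45/244, mR=99/1220; mL+mR=81/305 → advance +1; mR−mL=-63/610 → turn -1·90°
n=4: pose=(-5,8,N); sL=90/269, sR=90/233; mL=45/233, mR=-3240/62677; mL+mR=8865/62677 → advance +1; mR−mL=-15345/62677 → turn -1·90°
n=5: pose=(-5,9,E); sL=45/109, sR=9/17; mL=9/34, mR=-216/1853; mL+mR=549/3706 → advance +1; mR−mL=-1413/3706 → turn -1·90°

0 90/269 90/233 45/233 -3240/62677 -5 8 N
1 45/109 9/17 9/34 -216/1853 -5 9 E
2 90/149 90/181 45/181 2880/26969 -4 9 S
3 9/20 45/122 45/244 99/1220 -4 8 W
4 90/269 90/233 45/233 -3240/62677 -5 8 N
5 45/109 9/17 9/34 -216/1853 -5 9 E
final -4 9 S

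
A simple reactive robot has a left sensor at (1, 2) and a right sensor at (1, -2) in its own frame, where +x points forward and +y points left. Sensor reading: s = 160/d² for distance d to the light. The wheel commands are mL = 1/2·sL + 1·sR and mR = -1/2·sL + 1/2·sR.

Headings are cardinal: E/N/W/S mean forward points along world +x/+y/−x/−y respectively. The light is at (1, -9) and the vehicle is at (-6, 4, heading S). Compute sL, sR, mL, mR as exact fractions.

left sensor world pos  = (-4, 3); dL² = 169
right sensor world pos = (-8, 3); dR² = 225
sL = 160/169 = 160/169
sR = 160/225 = 32/45
mL = 1/2·sL + 1·sR = 9008/7605
mR = -1/2·sL + 1/2·sR = -896/7605

160/169 32/45 9008/7605 -896/7605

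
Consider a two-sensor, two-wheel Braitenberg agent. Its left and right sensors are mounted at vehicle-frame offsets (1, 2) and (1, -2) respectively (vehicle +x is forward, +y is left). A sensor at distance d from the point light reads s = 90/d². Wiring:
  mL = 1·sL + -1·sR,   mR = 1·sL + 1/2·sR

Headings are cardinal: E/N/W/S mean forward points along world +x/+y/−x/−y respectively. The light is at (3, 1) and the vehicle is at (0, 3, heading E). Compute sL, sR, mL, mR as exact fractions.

left sensor world pos  = (1, 5); dL² = 20
right sensor world pos = (1, 1); dR² = 4
sL = 90/20 = 9/2
sR = 90/4 = 45/2
mL = 1·sL + -1·sR = -18
mR = 1·sL + 1/2·sR = 63/4

9/2 45/2 -18 63/4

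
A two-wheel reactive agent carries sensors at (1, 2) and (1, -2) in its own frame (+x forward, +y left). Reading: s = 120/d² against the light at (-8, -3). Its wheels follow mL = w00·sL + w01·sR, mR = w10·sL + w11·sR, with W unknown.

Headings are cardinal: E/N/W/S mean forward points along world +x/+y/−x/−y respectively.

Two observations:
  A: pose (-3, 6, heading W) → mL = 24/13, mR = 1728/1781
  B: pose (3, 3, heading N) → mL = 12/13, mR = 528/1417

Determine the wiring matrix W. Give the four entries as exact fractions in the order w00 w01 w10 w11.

obs A: pose=(-3,6,W) → sL=24/13, sR=120/137, mL=24/13, mR=1728/1781
obs B: pose=(3,3,N) → sL=12/13, sR=60/109, mL=12/13, mR=528/1417
sensor matrix S = [[24/13, 120/137], [12/13, 60/109]]; det S = 40320/194129
solve [mL_A; mL_B] = S·[w00; w01] and [mR_A; mR_B] = S·[w10; w11]:
  w00 = 1, w01 = 0, w10 = 1, w11 = -1

1 0 1 -1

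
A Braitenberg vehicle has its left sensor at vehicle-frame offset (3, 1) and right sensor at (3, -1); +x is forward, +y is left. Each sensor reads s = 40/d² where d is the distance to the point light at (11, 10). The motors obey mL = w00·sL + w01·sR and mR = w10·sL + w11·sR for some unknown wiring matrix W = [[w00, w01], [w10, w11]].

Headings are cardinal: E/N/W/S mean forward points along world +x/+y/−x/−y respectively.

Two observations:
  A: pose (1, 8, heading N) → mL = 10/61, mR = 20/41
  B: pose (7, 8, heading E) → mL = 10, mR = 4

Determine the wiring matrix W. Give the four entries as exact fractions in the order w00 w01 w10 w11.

1/2 0 0 1

obs A: pose=(1,8,N) → sL=20/61, sR=20/41, mL=10/61, mR=20/41
obs B: pose=(7,8,E) → sL=20, sR=4, mL=10, mR=4
sensor matrix S = [[20/61, 20/41], [20, 4]]; det S = -21120/2501
solve [mL_A; mL_B] = S·[w00; w01] and [mR_A; mR_B] = S·[w10; w11]:
  w00 = 1/2, w01 = 0, w10 = 0, w11 = 1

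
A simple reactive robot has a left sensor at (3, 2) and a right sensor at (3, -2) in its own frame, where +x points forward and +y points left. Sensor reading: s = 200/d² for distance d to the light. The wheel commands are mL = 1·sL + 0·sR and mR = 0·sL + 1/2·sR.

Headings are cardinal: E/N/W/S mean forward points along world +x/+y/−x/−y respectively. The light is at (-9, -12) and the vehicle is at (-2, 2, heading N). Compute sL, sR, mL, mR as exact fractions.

left sensor world pos  = (-4, 5); dL² = 314
right sensor world pos = (0, 5); dR² = 370
sL = 200/314 = 100/157
sR = 200/370 = 20/37
mL = 1·sL + 0·sR = 100/157
mR = 0·sL + 1/2·sR = 10/37

100/157 20/37 100/157 10/37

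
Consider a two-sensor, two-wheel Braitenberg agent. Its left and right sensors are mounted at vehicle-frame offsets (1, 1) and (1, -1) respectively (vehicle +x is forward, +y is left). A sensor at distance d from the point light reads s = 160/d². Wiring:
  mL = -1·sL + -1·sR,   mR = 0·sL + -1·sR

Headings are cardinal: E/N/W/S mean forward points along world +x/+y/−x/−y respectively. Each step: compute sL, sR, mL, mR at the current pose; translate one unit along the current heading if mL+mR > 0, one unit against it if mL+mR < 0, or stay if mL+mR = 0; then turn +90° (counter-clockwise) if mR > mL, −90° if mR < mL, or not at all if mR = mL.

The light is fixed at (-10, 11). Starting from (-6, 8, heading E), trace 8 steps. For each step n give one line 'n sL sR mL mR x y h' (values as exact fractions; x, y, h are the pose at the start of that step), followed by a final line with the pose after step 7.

0 160/29 160/41 -11200/1189 -160/41 -6 8 E
1 20 8 -28 -8 -7 8 N
2 160/29 160/13 -6720/377 -160/13 -7 7 W
3 16/5 80/17 -672/85 -80/17 -6 7 S
4 160/29 160/41 -11200/1189 -160/41 -6 8 E
5 20 8 -28 -8 -7 8 N
6 160/29 160/13 -6720/377 -160/13 -7 7 W
7 16/5 80/17 -672/85 -80/17 -6 7 S
final -6 8 E

n=0: pose=(-6,8,E); sL=160/29, sR=160/41; mL=-11200/1189, mR=-160/41; mL+mR=-15840/1189 → advance -1; mR−mL=160/29 → turn +1·90°
n=1: pose=(-7,8,N); sL=20, sR=8; mL=-28, mR=-8; mL+mR=-36 → advance -1; mR−mL=20 → turn +1·90°
n=2: pose=(-7,7,W); sL=160/29, sR=160/13; mL=-6720/377, mR=-160/13; mL+mR=-11360/377 → advance -1; mR−mL=160/29 → turn +1·90°
n=3: pose=(-6,7,S); sL=16/5, sR=80/17; mL=-672/85, mR=-80/17; mL+mR=-1072/85 → advance -1; mR−mL=16/5 → turn +1·90°
n=4: pose=(-6,8,E); sL=160/29, sR=160/41; mL=-11200/1189, mR=-160/41; mL+mR=-15840/1189 → advance -1; mR−mL=160/29 → turn +1·90°
n=5: pose=(-7,8,N); sL=20, sR=8; mL=-28, mR=-8; mL+mR=-36 → advance -1; mR−mL=20 → turn +1·90°
n=6: pose=(-7,7,W); sL=160/29, sR=160/13; mL=-6720/377, mR=-160/13; mL+mR=-11360/377 → advance -1; mR−mL=160/29 → turn +1·90°
n=7: pose=(-6,7,S); sL=16/5, sR=80/17; mL=-672/85, mR=-80/17; mL+mR=-1072/85 → advance -1; mR−mL=16/5 → turn +1·90°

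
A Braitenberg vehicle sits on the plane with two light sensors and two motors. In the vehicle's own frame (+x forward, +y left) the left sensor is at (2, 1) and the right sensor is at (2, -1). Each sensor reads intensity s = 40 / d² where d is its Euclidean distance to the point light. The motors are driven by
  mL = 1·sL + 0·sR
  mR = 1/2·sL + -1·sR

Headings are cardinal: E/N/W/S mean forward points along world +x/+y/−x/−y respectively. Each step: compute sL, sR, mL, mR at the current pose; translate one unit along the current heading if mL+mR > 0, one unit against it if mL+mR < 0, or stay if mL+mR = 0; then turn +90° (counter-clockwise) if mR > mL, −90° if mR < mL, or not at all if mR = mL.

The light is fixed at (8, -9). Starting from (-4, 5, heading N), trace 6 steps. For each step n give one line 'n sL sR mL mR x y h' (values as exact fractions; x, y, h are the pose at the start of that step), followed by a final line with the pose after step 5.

0 8/85 40/377 8/85 -1892/32045 -4 5 N
1 10/89 5/37 10/89 -260/3293 -4 6 E
2 40/269 40/313 40/269 -4500/84197 -3 6 S
3 20/169 20/197 20/169 -1410/33293 -3 5 W
4 8/85 40/377 8/85 -1892/32045 -4 5 N
5 10/89 5/37 10/89 -260/3293 -4 6 E
final -3 6 S

n=0: pose=(-4,5,N); sL=8/85, sR=40/377; mL=8/85, mR=-1892/32045; mL+mR=1124/32045 → advance +1; mR−mL=-4908/32045 → turn -1·90°
n=1: pose=(-4,6,E); sL=10/89, sR=5/37; mL=10/89, mR=-260/3293; mL+mR=110/3293 → advance +1; mR−mL=-630/3293 → turn -1·90°
n=2: pose=(-3,6,S); sL=40/269, sR=40/313; mL=40/269, mR=-4500/84197; mL+mR=8020/84197 → advance +1; mR−mL=-17020/84197 → turn -1·90°
n=3: pose=(-3,5,W); sL=20/169, sR=20/197; mL=20/169, mR=-1410/33293; mL+mR=2530/33293 → advance +1; mR−mL=-5350/33293 → turn -1·90°
n=4: pose=(-4,5,N); sL=8/85, sR=40/377; mL=8/85, mR=-1892/32045; mL+mR=1124/32045 → advance +1; mR−mL=-4908/32045 → turn -1·90°
n=5: pose=(-4,6,E); sL=10/89, sR=5/37; mL=10/89, mR=-260/3293; mL+mR=110/3293 → advance +1; mR−mL=-630/3293 → turn -1·90°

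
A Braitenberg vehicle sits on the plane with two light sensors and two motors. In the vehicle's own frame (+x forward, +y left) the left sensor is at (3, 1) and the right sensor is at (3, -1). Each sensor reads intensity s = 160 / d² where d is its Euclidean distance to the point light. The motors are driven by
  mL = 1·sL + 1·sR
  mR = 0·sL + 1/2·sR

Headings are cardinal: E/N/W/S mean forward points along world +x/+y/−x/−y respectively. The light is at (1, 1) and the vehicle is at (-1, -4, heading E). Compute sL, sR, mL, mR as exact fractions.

160/17 160/37 8640/629 80/37

left sensor world pos  = (2, -3); dL² = 17
right sensor world pos = (2, -5); dR² = 37
sL = 160/17 = 160/17
sR = 160/37 = 160/37
mL = 1·sL + 1·sR = 8640/629
mR = 0·sL + 1/2·sR = 80/37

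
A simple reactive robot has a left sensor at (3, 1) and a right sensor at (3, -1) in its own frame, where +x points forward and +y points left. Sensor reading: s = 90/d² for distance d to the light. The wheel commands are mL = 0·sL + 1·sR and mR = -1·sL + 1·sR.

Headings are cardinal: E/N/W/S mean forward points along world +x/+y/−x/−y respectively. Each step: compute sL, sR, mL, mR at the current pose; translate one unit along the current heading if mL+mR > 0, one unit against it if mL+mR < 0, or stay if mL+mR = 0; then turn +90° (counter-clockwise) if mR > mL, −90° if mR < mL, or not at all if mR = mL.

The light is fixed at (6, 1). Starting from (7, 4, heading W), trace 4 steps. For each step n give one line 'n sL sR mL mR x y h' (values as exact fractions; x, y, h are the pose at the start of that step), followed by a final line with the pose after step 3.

0 45/4 9/2 9/2 -27/4 7 4 W
1 90/37 2 2 -16/37 8 4 N
2 9/5 45/17 45/17 72/85 8 5 E
3 90/17 18 18 216/17 9 5 S
final 9 4 W

n=0: pose=(7,4,W); sL=45/4, sR=9/2; mL=9/2, mR=-27/4; mL+mR=-9/4 → advance -1; mR−mL=-45/4 → turn -1·90°
n=1: pose=(8,4,N); sL=90/37, sR=2; mL=2, mR=-16/37; mL+mR=58/37 → advance +1; mR−mL=-90/37 → turn -1·90°
n=2: pose=(8,5,E); sL=9/5, sR=45/17; mL=45/17, mR=72/85; mL+mR=297/85 → advance +1; mR−mL=-9/5 → turn -1·90°
n=3: pose=(9,5,S); sL=90/17, sR=18; mL=18, mR=216/17; mL+mR=522/17 → advance +1; mR−mL=-90/17 → turn -1·90°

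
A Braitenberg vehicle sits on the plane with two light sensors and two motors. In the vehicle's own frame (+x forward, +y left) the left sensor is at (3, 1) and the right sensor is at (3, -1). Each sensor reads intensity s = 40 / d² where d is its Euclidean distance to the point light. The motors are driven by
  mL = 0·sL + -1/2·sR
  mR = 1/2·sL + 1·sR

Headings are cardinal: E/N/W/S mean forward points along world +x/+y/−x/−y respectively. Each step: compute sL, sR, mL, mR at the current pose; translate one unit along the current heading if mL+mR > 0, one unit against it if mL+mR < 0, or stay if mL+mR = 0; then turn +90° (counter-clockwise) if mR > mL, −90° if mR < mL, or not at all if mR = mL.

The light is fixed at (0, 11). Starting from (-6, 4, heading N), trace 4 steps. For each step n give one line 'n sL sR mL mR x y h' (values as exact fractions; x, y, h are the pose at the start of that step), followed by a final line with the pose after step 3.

0 8/13 40/41 -20/41 684/533 -6 4 N
1 4/13 20/53 -10/53 366/689 -6 5 W
2 40/117 8/29 -4/29 1516/3393 -7 5 S
3 10/13 1/2 -1/4 23/26 -7 4 E
final -6 4 N

n=0: pose=(-6,4,N); sL=8/13, sR=40/41; mL=-20/41, mR=684/533; mL+mR=424/533 → advance +1; mR−mL=944/533 → turn +1·90°
n=1: pose=(-6,5,W); sL=4/13, sR=20/53; mL=-10/53, mR=366/689; mL+mR=236/689 → advance +1; mR−mL=496/689 → turn +1·90°
n=2: pose=(-7,5,S); sL=40/117, sR=8/29; mL=-4/29, mR=1516/3393; mL+mR=1048/3393 → advance +1; mR−mL=1984/3393 → turn +1·90°
n=3: pose=(-7,4,E); sL=10/13, sR=1/2; mL=-1/4, mR=23/26; mL+mR=33/52 → advance +1; mR−mL=59/52 → turn +1·90°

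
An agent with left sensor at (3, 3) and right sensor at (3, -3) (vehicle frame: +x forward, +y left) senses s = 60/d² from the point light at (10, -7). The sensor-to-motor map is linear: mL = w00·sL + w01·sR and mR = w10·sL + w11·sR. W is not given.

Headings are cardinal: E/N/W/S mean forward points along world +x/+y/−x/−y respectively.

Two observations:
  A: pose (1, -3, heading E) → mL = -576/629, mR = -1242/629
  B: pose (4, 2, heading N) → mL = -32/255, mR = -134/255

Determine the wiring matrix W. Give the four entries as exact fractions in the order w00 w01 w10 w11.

obs A: pose=(1,-3,E) → sL=12/17, sR=60/37, mL=-576/629, mR=-1242/629
obs B: pose=(4,2,N) → sL=4/15, sR=20/51, mL=-32/255, mR=-134/255
sensor matrix S = [[12/17, 60/37], [4/15, 20/51]]; det S = -1664/10693
solve [mL_A; mL_B] = S·[w00; w01] and [mR_A; mR_B] = S·[w10; w11]:
  w00 = 1, w01 = -1, w10 = -1/2, w11 = -1

1 -1 -1/2 -1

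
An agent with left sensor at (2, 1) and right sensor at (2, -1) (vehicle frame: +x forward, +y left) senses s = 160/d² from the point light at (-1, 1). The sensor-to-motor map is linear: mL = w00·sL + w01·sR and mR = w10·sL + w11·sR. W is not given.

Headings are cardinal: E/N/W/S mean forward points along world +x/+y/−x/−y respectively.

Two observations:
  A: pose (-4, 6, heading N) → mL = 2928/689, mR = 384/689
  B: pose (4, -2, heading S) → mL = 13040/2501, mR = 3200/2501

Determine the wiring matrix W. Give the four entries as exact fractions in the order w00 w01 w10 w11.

1/2 1 -1 1

obs A: pose=(-4,6,N) → sL=32/13, sR=160/53, mL=2928/689, mR=384/689
obs B: pose=(4,-2,S) → sL=160/61, sR=160/41, mL=13040/2501, mR=3200/2501
sensor matrix S = [[32/13, 160/53], [160/61, 160/41]]; det S = 2908160/1723189
solve [mL_A; mL_B] = S·[w00; w01] and [mR_A; mR_B] = S·[w10; w11]:
  w00 = 1/2, w01 = 1, w10 = -1, w11 = 1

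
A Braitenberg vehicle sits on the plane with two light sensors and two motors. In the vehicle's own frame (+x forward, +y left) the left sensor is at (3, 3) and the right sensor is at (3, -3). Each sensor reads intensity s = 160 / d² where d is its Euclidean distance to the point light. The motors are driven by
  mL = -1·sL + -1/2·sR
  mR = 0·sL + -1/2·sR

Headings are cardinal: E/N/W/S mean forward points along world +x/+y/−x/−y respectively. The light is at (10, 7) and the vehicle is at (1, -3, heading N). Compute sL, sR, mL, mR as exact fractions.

left sensor world pos  = (-2, 0); dL² = 193
right sensor world pos = (4, 0); dR² = 85
sL = 160/193 = 160/193
sR = 160/85 = 32/17
mL = -1·sL + -1/2·sR = -5808/3281
mR = 0·sL + -1/2·sR = -16/17

160/193 32/17 -5808/3281 -16/17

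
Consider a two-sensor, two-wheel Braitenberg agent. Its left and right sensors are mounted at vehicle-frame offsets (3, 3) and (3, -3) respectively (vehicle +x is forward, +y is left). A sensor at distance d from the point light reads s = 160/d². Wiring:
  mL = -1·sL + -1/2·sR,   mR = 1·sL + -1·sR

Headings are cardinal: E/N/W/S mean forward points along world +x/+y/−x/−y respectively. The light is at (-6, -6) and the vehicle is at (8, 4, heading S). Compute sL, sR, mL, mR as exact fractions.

left sensor world pos  = (11, 1); dL² = 338
right sensor world pos = (5, 1); dR² = 170
sL = 160/338 = 80/169
sR = 160/170 = 16/17
mL = -1·sL + -1/2·sR = -2712/2873
mR = 1·sL + -1·sR = -1344/2873

80/169 16/17 -2712/2873 -1344/2873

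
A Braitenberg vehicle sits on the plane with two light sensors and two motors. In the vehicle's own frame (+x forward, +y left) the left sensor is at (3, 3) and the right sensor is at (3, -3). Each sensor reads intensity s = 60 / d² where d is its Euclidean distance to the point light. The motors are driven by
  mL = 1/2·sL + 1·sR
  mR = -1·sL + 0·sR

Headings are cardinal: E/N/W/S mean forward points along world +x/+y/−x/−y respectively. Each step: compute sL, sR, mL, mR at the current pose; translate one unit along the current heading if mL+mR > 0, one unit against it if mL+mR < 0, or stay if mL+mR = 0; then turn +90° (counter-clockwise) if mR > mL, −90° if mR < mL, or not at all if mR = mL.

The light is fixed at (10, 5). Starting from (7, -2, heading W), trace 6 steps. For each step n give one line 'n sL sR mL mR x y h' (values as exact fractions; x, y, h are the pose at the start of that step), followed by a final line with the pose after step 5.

n=0: pose=(7,-2,W); sL=15/34, sR=15/13; mL=1215/884, mR=-15/34; mL+mR=825/884 → advance +1; mR−mL=-1605/884 → turn -1·90°
n=1: pose=(6,-2,N); sL=12/13, sR=60/17; mL=882/221, mR=-12/13; mL+mR=678/221 → advance +1; mR−mL=-1086/221 → turn -1·90°
n=2: pose=(6,-1,E); sL=6, sR=30/41; mL=153/41, mR=-6; mL+mR=-93/41 → advance -1; mR−mL=-399/41 → turn -1·90°
n=3: pose=(5,-1,S); sL=12/17, sR=12/29; mL=378/493, mR=-12/17; mL+mR=30/493 → advance +1; mR−mL=-726/493 → turn -1·90°
n=4: pose=(5,-2,W); sL=15/41, sR=3/4; mL=153/164, mR=-15/41; mL+mR=93/164 → advance +1; mR−mL=-213/164 → turn -1·90°
n=5: pose=(4,-2,N); sL=60/97, sR=12/5; mL=1314/485, mR=-60/97; mL+mR=1014/485 → advance +1; mR−mL=-1614/485 → turn -1·90°

0 15/34 15/13 1215/884 -15/34 7 -2 W
1 12/13 60/17 882/221 -12/13 6 -2 N
2 6 30/41 153/41 -6 6 -1 E
3 12/17 12/29 378/493 -12/17 5 -1 S
4 15/41 3/4 153/164 -15/41 5 -2 W
5 60/97 12/5 1314/485 -60/97 4 -2 N
final 4 -1 E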